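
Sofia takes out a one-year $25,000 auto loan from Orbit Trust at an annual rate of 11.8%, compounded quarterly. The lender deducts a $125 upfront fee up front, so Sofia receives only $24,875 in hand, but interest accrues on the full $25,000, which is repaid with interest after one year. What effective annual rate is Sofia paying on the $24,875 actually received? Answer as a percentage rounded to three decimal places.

12.897%

Amount owed after one year: 25,000 × (1 + 0.118/4)^4 = 25,000 × 1.123325 = $28,083.12.
Effective rate on net proceeds: 28,083.12 / 24,875 − 1 = 0.128970 = 12.897%.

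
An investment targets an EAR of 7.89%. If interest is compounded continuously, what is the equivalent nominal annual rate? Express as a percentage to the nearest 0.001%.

7.594%

Continuous: nominal r satisfies e^r − 1 = 0.0789.
r = ln(1 + 0.0789) = ln(1.0789) = 0.075942 = 7.594%.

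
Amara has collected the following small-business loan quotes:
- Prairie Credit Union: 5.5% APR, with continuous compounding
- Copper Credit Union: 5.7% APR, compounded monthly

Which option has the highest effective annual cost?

Copper Credit Union

Prairie Credit Union: e^0.055 − 1 = 5.654%
Copper Credit Union: (1 + 0.057/12)^12 − 1 = 5.851%
The highest effective annual rate is Copper Credit Union at 5.851%.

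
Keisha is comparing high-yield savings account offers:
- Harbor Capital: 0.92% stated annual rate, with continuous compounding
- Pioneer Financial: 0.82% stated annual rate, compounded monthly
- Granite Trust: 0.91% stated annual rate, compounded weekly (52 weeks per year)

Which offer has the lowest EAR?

Harbor Capital: e^0.0092 − 1 = 0.924%
Pioneer Financial: (1 + 0.0082/12)^12 − 1 = 0.823%
Granite Trust: (1 + 0.0091/52)^52 − 1 = 0.914%
The lowest effective annual rate is Pioneer Financial at 0.823%.

Pioneer Financial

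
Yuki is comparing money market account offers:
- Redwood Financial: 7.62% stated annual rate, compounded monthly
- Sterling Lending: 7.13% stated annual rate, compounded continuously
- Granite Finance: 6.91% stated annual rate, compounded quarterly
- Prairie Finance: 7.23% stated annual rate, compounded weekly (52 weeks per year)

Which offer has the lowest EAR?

Redwood Financial: (1 + 0.0762/12)^12 − 1 = 7.892%
Sterling Lending: e^0.0713 − 1 = 7.390%
Granite Finance: (1 + 0.0691/4)^4 − 1 = 7.091%
Prairie Finance: (1 + 0.0723/52)^52 − 1 = 7.492%
The lowest effective annual rate is Granite Finance at 7.091%.

Granite Finance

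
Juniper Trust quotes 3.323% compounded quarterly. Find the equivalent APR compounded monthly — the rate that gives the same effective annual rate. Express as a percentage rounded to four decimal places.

3.3138%

EAR = (1 + 0.03323/4)^4 − 1 = 0.033646.
Solve (1 + r/12)^12 = 1.033646: r/12 = 1.033646^(1/12) − 1 = 0.002762, so r = 0.033138 = 3.3138%.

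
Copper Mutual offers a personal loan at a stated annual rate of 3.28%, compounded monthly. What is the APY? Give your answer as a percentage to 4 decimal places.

EAR = (1 + 0.0328/12)^12 − 1.
= (1 + 0.002733)^12 − 1 = 1.033298 − 1 = 3.3298%.

3.3298%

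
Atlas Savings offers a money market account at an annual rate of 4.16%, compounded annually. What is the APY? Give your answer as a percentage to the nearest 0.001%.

4.160%

Annual compounding means the effective rate equals the nominal rate: 4.160%.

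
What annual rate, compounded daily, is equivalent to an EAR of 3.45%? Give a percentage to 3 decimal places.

(1 + r/365)^365 − 1 = 0.0345, so 1 + r/365 = 1.0345^(1/365).
r/365 = 0.000093, so r = 0.033920 = 3.392%.

3.392%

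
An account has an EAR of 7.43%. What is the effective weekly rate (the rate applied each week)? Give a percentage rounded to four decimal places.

The per-week rate i satisfies (1 + i)^52 = 1 + 0.0743.
i = 1.0743^(1/52) − 1 = 0.0013792 = 0.1379%.

0.1379%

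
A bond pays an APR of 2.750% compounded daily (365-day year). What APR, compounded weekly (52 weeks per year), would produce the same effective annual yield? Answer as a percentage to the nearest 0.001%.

2.751%

EAR = (1 + 0.02750/365)^365 − 1 = 0.027881.
Solve (1 + r/52)^52 = 1.027881: r/52 = 1.027881^(1/52) − 1 = 0.000529, so r = 0.027506 = 2.751%.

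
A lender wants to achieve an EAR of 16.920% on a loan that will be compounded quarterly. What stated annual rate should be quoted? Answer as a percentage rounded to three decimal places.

15.941%

(1 + r/4)^4 − 1 = 0.16920, so 1 + r/4 = 1.16920^(1/4).
r/4 = 0.039854, so r = 0.159414 = 15.941%.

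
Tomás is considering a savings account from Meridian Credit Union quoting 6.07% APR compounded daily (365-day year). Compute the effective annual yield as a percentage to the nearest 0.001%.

6.257%

EAR = (1 + 0.0607/365)^365 − 1.
= 1.062575 − 1 = 6.257%.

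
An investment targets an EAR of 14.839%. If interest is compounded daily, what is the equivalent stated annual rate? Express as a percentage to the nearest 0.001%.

13.839%

(1 + r/365)^365 − 1 = 0.14839, so 1 + r/365 = 1.14839^(1/365).
r/365 = 0.000379, so r = 0.138387 = 13.839%.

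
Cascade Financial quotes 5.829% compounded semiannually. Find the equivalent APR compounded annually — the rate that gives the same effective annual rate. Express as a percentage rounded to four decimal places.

EAR = (1 + 0.05829/2)^2 − 1 = 0.059139.
Compounded annually, the equivalent nominal rate is the EAR itself: 5.9139%.

5.9139%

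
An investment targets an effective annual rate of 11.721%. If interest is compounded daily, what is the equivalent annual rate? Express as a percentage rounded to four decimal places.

(1 + r/365)^365 − 1 = 0.11721, so 1 + r/365 = 1.11721^(1/365).
r/365 = 0.000304, so r = 0.110851 = 11.0851%.

11.0851%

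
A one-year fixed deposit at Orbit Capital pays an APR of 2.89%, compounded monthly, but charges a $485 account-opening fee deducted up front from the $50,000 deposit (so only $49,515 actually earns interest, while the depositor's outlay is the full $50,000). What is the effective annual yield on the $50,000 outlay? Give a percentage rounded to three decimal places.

Value after one year: 49,515 × (1 + 0.0289/12)^12 = 49,515 × 1.029286 = $50,965.09.
Effective yield on the $50,000 outlay: 50,965.09 / 50,000 − 1 = 0.019302 = 1.930%.

1.930%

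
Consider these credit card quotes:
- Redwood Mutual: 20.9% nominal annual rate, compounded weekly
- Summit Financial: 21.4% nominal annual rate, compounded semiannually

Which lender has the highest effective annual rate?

Redwood Mutual: (1 + 0.209/52)^52 − 1 = 23.193%
Summit Financial: (1 + 0.214/2)^2 − 1 = 22.545%
The highest effective annual rate is Redwood Mutual at 23.193%.

Redwood Mutual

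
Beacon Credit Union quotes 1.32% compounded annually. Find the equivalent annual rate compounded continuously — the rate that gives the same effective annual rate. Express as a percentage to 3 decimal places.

Compounded annually, EAR = nominal = 0.013200.
Equivalent continuous rate: r = ln(1 + 0.013200) = 0.013114 = 1.311%.

1.311%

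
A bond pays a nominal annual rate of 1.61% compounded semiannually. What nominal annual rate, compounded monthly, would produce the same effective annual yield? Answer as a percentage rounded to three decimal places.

1.605%

EAR = (1 + 0.0161/2)^2 − 1 = 0.016165.
Solve (1 + r/12)^12 = 1.016165: r/12 = 1.016165^(1/12) − 1 = 0.001337, so r = 0.016046 = 1.605%.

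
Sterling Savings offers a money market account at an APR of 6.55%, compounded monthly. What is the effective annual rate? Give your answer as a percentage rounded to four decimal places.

EAR = (1 + 0.0655/12)^12 − 1.
= 1.067503 − 1 = 6.7503%.

6.7503%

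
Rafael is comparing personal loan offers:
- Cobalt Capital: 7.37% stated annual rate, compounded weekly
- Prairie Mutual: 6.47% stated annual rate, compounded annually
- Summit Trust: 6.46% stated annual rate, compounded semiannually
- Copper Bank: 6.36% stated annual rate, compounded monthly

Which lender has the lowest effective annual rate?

Cobalt Capital: (1 + 0.0737/52)^52 − 1 = 7.643%
Prairie Mutual: compounded annually, EAR = 6.470%
Summit Trust: (1 + 0.0646/2)^2 − 1 = 6.564%
Copper Bank: (1 + 0.0636/12)^12 − 1 = 6.549%
The lowest effective annual rate is Prairie Mutual at 6.470%.

Prairie Mutual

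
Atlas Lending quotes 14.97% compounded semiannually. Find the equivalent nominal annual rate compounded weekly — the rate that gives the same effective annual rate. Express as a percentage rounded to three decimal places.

EAR = (1 + 0.1497/2)^2 − 1 = 0.155303.
Solve (1 + r/52)^52 = 1.155303: r/52 = 1.155303^(1/52) − 1 = 0.002780, so r = 0.144563 = 14.456%.

14.456%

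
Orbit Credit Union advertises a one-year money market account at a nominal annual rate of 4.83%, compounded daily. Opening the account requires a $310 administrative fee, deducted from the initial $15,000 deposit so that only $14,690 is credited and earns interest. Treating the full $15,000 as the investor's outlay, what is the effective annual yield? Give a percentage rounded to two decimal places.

Value after one year: 14,690 × (1 + 0.0483/365)^365 = 14,690 × 1.049482 = $15,416.89.
Effective yield on the $15,000 outlay: 15,416.89 / 15,000 − 1 = 0.027793 = 2.78%.

2.78%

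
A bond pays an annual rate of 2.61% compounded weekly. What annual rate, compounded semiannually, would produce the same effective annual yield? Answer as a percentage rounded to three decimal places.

EAR = (1 + 0.0261/52)^52 − 1 = 0.026437.
Solve (1 + r/2)^2 = 1.026437: r/2 = 1.026437^(1/2) − 1 = 0.013132, so r = 0.026264 = 2.626%.

2.626%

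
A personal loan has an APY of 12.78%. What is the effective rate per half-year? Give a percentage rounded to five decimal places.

The per-half-year rate i satisfies (1 + i)^2 = 1 + 0.1278.
i = 1.1278^(1/2) − 1 = 0.0619793 = 6.19793%.

6.19793%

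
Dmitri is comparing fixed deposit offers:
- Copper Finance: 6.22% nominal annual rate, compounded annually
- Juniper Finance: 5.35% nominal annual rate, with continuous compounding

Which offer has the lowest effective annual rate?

Juniper Finance

Copper Finance: compounded annually, EAR = 6.220%
Juniper Finance: e^0.0535 − 1 = 5.496%
The lowest effective annual rate is Juniper Finance at 5.496%.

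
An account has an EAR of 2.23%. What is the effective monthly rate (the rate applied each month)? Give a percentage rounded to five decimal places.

The per-month rate i satisfies (1 + i)^12 = 1 + 0.0223.
i = 1.0223^(1/12) − 1 = 0.0018396 = 0.18396%.

0.18396%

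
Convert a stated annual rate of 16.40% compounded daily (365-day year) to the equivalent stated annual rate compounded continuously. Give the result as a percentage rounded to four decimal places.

EAR = (1 + 0.1640/365)^365 − 1 = 0.178171.
Equivalent continuous rate: r = ln(1 + 0.178171) = 0.163963 = 16.3963%.

16.3963%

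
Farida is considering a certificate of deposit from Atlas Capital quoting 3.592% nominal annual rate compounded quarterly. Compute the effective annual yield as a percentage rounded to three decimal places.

EAR = (1 + 0.03592/4)^4 − 1.
= (1 + 0.008980)^4 − 1 = 1.036407 − 1 = 3.641%.

3.641%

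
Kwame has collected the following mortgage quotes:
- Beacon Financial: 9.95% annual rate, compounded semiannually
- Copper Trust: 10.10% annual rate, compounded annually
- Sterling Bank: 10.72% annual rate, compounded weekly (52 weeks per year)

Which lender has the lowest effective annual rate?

Beacon Financial: (1 + 0.0995/2)^2 − 1 = 10.198%
Copper Trust: compounded annually, EAR = 10.100%
Sterling Bank: (1 + 0.1072/52)^52 − 1 = 11.303%
The lowest effective annual rate is Copper Trust at 10.100%.

Copper Trust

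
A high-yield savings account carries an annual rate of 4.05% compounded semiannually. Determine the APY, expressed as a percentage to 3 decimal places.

EAR = (1 + 0.0405/2)^2 − 1.
= (1 + 0.020250)^2 − 1 = 1.040910 − 1 = 4.091%.

4.091%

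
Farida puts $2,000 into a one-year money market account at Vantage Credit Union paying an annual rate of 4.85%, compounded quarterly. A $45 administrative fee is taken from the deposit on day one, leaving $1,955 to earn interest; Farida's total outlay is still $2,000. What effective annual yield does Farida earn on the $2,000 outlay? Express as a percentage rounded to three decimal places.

Value after one year: 1,955 × (1 + 0.0485/4)^4 = 1,955 × 1.049389 = $2,051.56.
Effective yield on the $2,000 outlay: 2,051.56 / 2,000 − 1 = 0.025778 = 2.578%.

2.578%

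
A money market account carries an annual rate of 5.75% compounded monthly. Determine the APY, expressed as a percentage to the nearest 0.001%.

5.904%

EAR = (1 + 0.0575/12)^12 − 1.
= (1 + 0.004792)^12 − 1 = 1.059040 − 1 = 5.904%.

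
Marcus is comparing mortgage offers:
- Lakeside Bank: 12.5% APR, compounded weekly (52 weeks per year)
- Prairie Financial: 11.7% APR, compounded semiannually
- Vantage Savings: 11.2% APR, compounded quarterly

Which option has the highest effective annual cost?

Lakeside Bank

Lakeside Bank: (1 + 0.125/52)^52 − 1 = 13.298%
Prairie Financial: (1 + 0.117/2)^2 − 1 = 12.042%
Vantage Savings: (1 + 0.112/4)^4 − 1 = 11.679%
The highest effective annual rate is Lakeside Bank at 13.298%.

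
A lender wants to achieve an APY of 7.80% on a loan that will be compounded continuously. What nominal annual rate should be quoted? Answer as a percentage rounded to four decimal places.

Continuous: nominal r satisfies e^r − 1 = 0.0780.
r = ln(1 + 0.0780) = ln(1.0780) = 0.075107 = 7.5107%.

7.5107%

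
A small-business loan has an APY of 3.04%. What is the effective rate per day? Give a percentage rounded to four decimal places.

0.0082%

The per-day rate i satisfies (1 + i)^365 = 1 + 0.0304.
i = 1.0304^(1/365) − 1 = 0.0000821 = 0.0082%.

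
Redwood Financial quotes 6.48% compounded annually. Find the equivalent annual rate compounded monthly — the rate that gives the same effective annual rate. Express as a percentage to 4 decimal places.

Compounded annually, EAR = nominal = 0.064800.
Solve (1 + r/12)^12 = 1.064800: r/12 = 1.064800^(1/12) − 1 = 0.005246, so r = 0.062952 = 6.2952%.

6.2952%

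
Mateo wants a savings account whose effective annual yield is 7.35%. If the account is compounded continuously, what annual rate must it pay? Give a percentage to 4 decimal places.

7.0924%

Continuous: nominal r satisfies e^r − 1 = 0.0735.
r = ln(1 + 0.0735) = ln(1.0735) = 0.070924 = 7.0924%.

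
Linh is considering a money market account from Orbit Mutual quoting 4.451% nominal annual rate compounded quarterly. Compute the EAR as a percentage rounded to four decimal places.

EAR = (1 + 0.04451/4)^4 − 1.
= 1.045258 − 1 = 4.5258%.

4.5258%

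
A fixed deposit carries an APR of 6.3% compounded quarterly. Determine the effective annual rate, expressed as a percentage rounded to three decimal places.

6.450%

EAR = (1 + 0.063/4)^4 − 1.
= (1 + 0.015750)^4 − 1 = 1.064504 − 1 = 6.450%.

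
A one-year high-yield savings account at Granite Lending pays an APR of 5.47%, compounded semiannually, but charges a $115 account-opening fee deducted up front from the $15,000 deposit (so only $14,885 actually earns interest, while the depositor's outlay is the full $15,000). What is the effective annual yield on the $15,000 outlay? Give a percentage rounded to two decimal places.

Value after one year: 14,885 × (1 + 0.0547/2)^2 = 14,885 × 1.055448 = $15,710.34.
Effective yield on the $15,000 outlay: 15,710.34 / 15,000 − 1 = 0.047356 = 4.74%.

4.74%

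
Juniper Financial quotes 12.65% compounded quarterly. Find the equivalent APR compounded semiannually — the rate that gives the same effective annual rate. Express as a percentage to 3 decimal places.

12.850%

EAR = (1 + 0.1265/4)^4 − 1 = 0.132628.
Solve (1 + r/2)^2 = 1.132628: r/2 = 1.132628^(1/2) − 1 = 0.064250, so r = 0.128500 = 12.850%.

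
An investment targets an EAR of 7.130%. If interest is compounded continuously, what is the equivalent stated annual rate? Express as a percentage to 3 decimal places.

6.887%

Continuous: nominal r satisfies e^r − 1 = 0.07130.
r = ln(1 + 0.07130) = ln(1.07130) = 0.068873 = 6.887%.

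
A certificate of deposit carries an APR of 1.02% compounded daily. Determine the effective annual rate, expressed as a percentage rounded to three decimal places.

1.025%

EAR = (1 + 0.0102/365)^365 − 1.
= 1.010252 − 1 = 1.025%.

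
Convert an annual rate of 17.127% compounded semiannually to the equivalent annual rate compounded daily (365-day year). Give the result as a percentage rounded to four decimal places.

16.4367%

EAR = (1 + 0.17127/2)^2 − 1 = 0.178603.
Solve (1 + r/365)^365 = 1.178603: r/365 = 1.178603^(1/365) − 1 = 0.000450, so r = 0.164367 = 16.4367%.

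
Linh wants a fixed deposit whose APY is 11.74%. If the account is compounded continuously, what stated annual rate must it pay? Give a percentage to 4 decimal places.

Continuous: nominal r satisfies e^r − 1 = 0.1174.
r = ln(1 + 0.1174) = ln(1.1174) = 0.111005 = 11.1005%.

11.1005%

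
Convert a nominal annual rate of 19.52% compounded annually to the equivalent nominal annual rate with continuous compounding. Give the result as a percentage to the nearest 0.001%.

Compounded annually, EAR = nominal = 0.195200.
Equivalent continuous rate: r = ln(1 + 0.195200) = 0.178314 = 17.831%.

17.831%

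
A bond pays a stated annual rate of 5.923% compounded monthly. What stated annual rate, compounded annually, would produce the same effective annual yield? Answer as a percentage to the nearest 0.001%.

EAR = (1 + 0.05923/12)^12 − 1 = 0.060865.
Compounded annually, the equivalent nominal rate is the EAR itself: 6.086%.

6.086%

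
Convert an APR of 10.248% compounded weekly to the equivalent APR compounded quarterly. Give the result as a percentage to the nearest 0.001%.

EAR = (1 + 0.10248/52)^52 − 1 = 0.107803.
Solve (1 + r/4)^4 = 1.107803: r/4 = 1.107803^(1/4) − 1 = 0.025925, so r = 0.103701 = 10.370%.

10.370%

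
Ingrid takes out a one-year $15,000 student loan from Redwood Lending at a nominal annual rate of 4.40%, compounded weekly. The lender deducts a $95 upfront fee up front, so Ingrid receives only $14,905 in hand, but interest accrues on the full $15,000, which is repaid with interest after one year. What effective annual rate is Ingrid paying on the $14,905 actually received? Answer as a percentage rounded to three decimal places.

5.162%

Amount owed after one year: 15,000 × (1 + 0.0440/52)^52 = 15,000 × 1.044963 = $15,674.44.
Effective rate on net proceeds: 15,674.44 / 14,905 − 1 = 0.051623 = 5.162%.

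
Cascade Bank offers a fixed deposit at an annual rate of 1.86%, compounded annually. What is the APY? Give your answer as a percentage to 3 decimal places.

1.860%

Annual compounding means the effective rate equals the nominal rate: 1.860%.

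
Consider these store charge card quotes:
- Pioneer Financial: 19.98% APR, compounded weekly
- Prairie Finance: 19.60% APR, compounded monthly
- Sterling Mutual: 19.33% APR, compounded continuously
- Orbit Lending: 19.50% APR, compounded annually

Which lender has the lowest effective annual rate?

Pioneer Financial: (1 + 0.1998/52)^52 − 1 = 22.069%
Prairie Finance: (1 + 0.1960/12)^12 − 1 = 21.460%
Sterling Mutual: e^0.1933 − 1 = 21.325%
Orbit Lending: compounded annually, EAR = 19.500%
The lowest effective annual rate is Orbit Lending at 19.500%.

Orbit Lending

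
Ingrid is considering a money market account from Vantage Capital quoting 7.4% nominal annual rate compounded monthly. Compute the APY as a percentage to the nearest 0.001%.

EAR = (1 + 0.074/12)^12 − 1.
= 1.076562 − 1 = 7.656%.

7.656%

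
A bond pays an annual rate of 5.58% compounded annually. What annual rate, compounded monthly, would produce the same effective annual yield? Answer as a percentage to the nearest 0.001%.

5.442%

Compounded annually, EAR = nominal = 0.055800.
Solve (1 + r/12)^12 = 1.055800: r/12 = 1.055800^(1/12) − 1 = 0.004535, so r = 0.054422 = 5.442%.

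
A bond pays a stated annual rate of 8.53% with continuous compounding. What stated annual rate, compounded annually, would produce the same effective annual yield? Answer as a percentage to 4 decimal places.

8.9044%

EAR under continuous compounding: e^0.0853 − 1 = 0.089044.
Compounded annually, the equivalent nominal rate is the EAR itself: 8.9044%.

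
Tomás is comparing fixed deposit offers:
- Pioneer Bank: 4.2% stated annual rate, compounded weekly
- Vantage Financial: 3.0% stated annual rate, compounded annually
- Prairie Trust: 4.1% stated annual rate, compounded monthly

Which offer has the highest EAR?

Pioneer Bank

Pioneer Bank: (1 + 0.042/52)^52 − 1 = 4.288%
Vantage Financial: compounded annually, EAR = 3.000%
Prairie Trust: (1 + 0.041/12)^12 − 1 = 4.178%
The highest effective annual rate is Pioneer Bank at 4.288%.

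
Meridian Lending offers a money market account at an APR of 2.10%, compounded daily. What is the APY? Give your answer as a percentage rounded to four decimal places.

EAR = (1 + 0.0210/365)^365 − 1.
= (1 + 0.000058)^365 − 1 = 1.021221 − 1 = 2.1221%.

2.1221%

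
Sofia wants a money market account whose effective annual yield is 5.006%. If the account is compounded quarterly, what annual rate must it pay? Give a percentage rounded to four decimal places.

4.9147%

(1 + r/4)^4 − 1 = 0.05006, so 1 + r/4 = 1.05006^(1/4).
r/4 = 0.012287, so r = 0.049147 = 4.9147%.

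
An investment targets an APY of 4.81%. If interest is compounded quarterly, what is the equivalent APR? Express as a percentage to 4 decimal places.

4.7256%

(1 + r/4)^4 − 1 = 0.0481, so 1 + r/4 = 1.0481^(1/4).
r/4 = 0.011814, so r = 0.047256 = 4.7256%.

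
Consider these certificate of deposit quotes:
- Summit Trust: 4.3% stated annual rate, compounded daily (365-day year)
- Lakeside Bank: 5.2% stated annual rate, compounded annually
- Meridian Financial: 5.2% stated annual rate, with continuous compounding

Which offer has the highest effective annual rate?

Summit Trust: (1 + 0.043/365)^365 − 1 = 4.394%
Lakeside Bank: compounded annually, EAR = 5.200%
Meridian Financial: e^0.052 − 1 = 5.338%
The highest effective annual rate is Meridian Financial at 5.338%.

Meridian Financial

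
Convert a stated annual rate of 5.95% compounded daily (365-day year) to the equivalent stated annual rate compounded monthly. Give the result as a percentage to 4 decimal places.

5.9643%

EAR = (1 + 0.0595/365)^365 − 1 = 0.061301.
Solve (1 + r/12)^12 = 1.061301: r/12 = 1.061301^(1/12) − 1 = 0.004970, so r = 0.059643 = 5.9643%.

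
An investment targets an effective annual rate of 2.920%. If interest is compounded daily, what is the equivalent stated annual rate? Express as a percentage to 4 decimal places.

(1 + r/365)^365 − 1 = 0.02920, so 1 + r/365 = 1.02920^(1/365).
r/365 = 0.000079, so r = 0.028783 = 2.8783%.

2.8783%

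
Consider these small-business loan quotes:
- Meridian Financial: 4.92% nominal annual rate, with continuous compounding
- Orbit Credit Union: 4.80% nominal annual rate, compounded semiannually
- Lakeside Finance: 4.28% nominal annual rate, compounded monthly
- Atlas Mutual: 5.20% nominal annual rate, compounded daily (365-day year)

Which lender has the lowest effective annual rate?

Meridian Financial: e^0.0492 − 1 = 5.043%
Orbit Credit Union: (1 + 0.0480/2)^2 − 1 = 4.858%
Lakeside Finance: (1 + 0.0428/12)^12 − 1 = 4.365%
Atlas Mutual: (1 + 0.0520/365)^365 − 1 = 5.337%
The lowest effective annual rate is Lakeside Finance at 4.365%.

Lakeside Finance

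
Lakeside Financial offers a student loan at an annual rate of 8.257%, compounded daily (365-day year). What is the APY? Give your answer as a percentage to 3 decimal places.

8.606%

EAR = (1 + 0.08257/365)^365 − 1.
= 1.086065 − 1 = 8.606%.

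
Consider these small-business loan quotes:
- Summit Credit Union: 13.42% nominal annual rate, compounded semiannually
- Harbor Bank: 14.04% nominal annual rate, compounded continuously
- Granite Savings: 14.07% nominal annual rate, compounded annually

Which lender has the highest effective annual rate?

Summit Credit Union: (1 + 0.1342/2)^2 − 1 = 13.870%
Harbor Bank: e^0.1404 − 1 = 15.073%
Granite Savings: compounded annually, EAR = 14.070%
The highest effective annual rate is Harbor Bank at 15.073%.

Harbor Bank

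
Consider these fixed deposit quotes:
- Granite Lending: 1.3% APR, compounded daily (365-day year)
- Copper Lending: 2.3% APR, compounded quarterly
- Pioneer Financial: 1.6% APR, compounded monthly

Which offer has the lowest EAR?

Granite Lending

Granite Lending: (1 + 0.013/365)^365 − 1 = 1.308%
Copper Lending: (1 + 0.023/4)^4 − 1 = 2.320%
Pioneer Financial: (1 + 0.016/12)^12 − 1 = 1.612%
The lowest effective annual rate is Granite Lending at 1.308%.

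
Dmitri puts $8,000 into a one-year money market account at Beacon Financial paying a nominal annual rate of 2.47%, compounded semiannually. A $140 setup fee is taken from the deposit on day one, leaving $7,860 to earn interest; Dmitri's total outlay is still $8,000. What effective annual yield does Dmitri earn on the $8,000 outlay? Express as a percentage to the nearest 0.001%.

Value after one year: 7,860 × (1 + 0.0247/2)^2 = 7,860 × 1.024853 = $8,055.34.
Effective yield on the $8,000 outlay: 8,055.34 / 8,000 − 1 = 0.006918 = 0.692%.

0.692%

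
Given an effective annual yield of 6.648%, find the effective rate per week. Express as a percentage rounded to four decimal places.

The per-week rate i satisfies (1 + i)^52 = 1 + 0.06648.
i = 1.06648^(1/52) − 1 = 0.0012385 = 0.1239%.

0.1239%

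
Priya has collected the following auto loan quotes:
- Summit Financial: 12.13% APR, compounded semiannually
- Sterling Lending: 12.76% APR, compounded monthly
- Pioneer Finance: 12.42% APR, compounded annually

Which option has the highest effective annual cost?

Sterling Lending

Summit Financial: (1 + 0.1213/2)^2 − 1 = 12.498%
Sterling Lending: (1 + 0.1276/12)^12 − 1 = 13.533%
Pioneer Finance: compounded annually, EAR = 12.420%
The highest effective annual rate is Sterling Lending at 13.533%.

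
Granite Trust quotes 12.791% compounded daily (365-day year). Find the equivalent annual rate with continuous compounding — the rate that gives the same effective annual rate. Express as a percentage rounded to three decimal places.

EAR = (1 + 0.12791/365)^365 − 1 = 0.136425.
Equivalent continuous rate: r = ln(1 + 0.136425) = 0.127888 = 12.789%.

12.789%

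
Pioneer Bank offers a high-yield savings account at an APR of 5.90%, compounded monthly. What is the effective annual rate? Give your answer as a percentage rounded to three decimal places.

EAR = (1 + 0.0590/12)^12 − 1.
= 1.060622 − 1 = 6.062%.

6.062%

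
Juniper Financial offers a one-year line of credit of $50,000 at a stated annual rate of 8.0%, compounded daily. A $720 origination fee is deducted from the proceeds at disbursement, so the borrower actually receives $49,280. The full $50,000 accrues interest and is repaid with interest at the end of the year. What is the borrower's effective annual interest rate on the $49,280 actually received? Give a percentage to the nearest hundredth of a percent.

9.91%

Amount owed after one year: 50,000 × (1 + 0.080/365)^365 = 50,000 × 1.083278 = $54,163.88.
Effective rate on net proceeds: 54,163.88 / 49,280 − 1 = 0.099105 = 9.91%.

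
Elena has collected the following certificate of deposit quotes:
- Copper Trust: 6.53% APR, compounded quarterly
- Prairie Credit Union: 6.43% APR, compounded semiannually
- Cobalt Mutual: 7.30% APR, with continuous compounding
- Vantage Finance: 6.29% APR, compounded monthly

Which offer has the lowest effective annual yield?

Copper Trust: (1 + 0.0653/4)^4 − 1 = 6.692%
Prairie Credit Union: (1 + 0.0643/2)^2 − 1 = 6.533%
Cobalt Mutual: e^0.0730 − 1 = 7.573%
Vantage Finance: (1 + 0.0629/12)^12 − 1 = 6.475%
The lowest effective annual rate is Vantage Finance at 6.475%.

Vantage Finance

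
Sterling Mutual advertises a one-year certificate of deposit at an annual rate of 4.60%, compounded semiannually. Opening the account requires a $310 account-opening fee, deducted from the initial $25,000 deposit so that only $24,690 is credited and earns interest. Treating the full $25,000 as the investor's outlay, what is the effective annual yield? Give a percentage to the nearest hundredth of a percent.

3.36%

Value after one year: 24,690 × (1 + 0.0460/2)^2 = 24,690 × 1.046529 = $25,838.80.
Effective yield on the $25,000 outlay: 25,838.80 / 25,000 − 1 = 0.033552 = 3.36%.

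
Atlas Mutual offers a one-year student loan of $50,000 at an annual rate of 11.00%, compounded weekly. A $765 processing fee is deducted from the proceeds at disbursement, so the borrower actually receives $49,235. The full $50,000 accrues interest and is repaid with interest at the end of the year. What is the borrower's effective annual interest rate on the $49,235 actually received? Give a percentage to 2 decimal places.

13.35%

Amount owed after one year: 50,000 × (1 + 0.1100/52)^52 = 50,000 × 1.116148 = $55,807.42.
Effective rate on net proceeds: 55,807.42 / 49,235 − 1 = 0.133491 = 13.35%.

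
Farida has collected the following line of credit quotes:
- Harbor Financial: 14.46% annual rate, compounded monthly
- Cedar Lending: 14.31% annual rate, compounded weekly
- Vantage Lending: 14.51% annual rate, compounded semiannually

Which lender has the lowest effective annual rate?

Vantage Lending

Harbor Financial: (1 + 0.1446/12)^12 − 1 = 15.458%
Cedar Lending: (1 + 0.1431/52)^52 − 1 = 15.362%
Vantage Lending: (1 + 0.1451/2)^2 − 1 = 15.036%
The lowest effective annual rate is Vantage Lending at 15.036%.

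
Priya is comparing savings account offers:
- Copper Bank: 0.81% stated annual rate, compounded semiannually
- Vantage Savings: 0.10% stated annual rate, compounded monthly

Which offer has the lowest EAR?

Vantage Savings

Copper Bank: (1 + 0.0081/2)^2 − 1 = 0.812%
Vantage Savings: (1 + 0.0010/12)^12 − 1 = 0.100%
The lowest effective annual rate is Vantage Savings at 0.100%.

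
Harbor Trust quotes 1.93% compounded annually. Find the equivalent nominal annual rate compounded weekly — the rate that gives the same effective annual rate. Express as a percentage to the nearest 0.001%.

1.912%

Compounded annually, EAR = nominal = 0.019300.
Solve (1 + r/52)^52 = 1.019300: r/52 = 1.019300^(1/52) − 1 = 0.000368, so r = 0.019120 = 1.912%.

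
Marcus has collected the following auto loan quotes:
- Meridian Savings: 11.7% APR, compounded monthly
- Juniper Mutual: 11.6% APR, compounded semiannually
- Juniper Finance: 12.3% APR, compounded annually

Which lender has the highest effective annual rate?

Meridian Savings: (1 + 0.117/12)^12 − 1 = 12.348%
Juniper Mutual: (1 + 0.116/2)^2 − 1 = 11.936%
Juniper Finance: compounded annually, EAR = 12.300%
The highest effective annual rate is Meridian Savings at 12.348%.

Meridian Savings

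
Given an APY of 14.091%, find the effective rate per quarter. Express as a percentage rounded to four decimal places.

3.3506%

The per-quarter rate i satisfies (1 + i)^4 = 1 + 0.14091.
i = 1.14091^(1/4) − 1 = 0.0335056 = 3.3506%.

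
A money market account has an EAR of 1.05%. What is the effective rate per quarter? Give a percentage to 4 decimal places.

0.2615%

The per-quarter rate i satisfies (1 + i)^4 = 1 + 0.0105.
i = 1.0105^(1/4) − 1 = 0.0026147 = 0.2615%.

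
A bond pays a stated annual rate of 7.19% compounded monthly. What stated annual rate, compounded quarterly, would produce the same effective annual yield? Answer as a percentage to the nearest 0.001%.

EAR = (1 + 0.0719/12)^12 − 1 = 0.074317.
Solve (1 + r/4)^4 = 1.074317: r/4 = 1.074317^(1/4) − 1 = 0.018083, so r = 0.072332 = 7.233%.

7.233%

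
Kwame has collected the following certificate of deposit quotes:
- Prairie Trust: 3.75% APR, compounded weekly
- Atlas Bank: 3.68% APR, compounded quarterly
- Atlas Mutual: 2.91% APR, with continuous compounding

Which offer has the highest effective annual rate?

Prairie Trust: (1 + 0.0375/52)^52 − 1 = 3.820%
Atlas Bank: (1 + 0.0368/4)^4 − 1 = 3.731%
Atlas Mutual: e^0.0291 − 1 = 2.953%
The highest effective annual rate is Prairie Trust at 3.820%.

Prairie Trust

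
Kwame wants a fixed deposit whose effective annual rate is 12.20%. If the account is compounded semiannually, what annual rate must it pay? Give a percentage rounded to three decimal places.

11.849%

(1 + r/2)^2 − 1 = 0.1220, so 1 + r/2 = 1.1220^(1/2).
r/2 = 0.059245, so r = 0.118490 = 11.849%.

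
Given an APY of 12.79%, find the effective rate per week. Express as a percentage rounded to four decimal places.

The per-week rate i satisfies (1 + i)^52 = 1 + 0.1279.
i = 1.1279^(1/52) − 1 = 0.0023172 = 0.2317%.

0.2317%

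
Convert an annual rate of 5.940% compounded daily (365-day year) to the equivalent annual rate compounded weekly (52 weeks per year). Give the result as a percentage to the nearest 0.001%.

5.943%

EAR = (1 + 0.05940/365)^365 − 1 = 0.061195.
Solve (1 + r/52)^52 = 1.061195: r/52 = 1.061195^(1/52) − 1 = 0.001143, so r = 0.059429 = 5.943%.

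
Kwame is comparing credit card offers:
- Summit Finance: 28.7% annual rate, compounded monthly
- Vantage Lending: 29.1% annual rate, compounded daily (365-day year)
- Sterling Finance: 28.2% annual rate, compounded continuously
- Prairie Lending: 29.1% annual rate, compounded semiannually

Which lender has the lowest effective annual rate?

Summit Finance: (1 + 0.287/12)^12 − 1 = 32.793%
Vantage Lending: (1 + 0.291/365)^365 − 1 = 33.761%
Sterling Finance: e^0.282 − 1 = 32.578%
Prairie Lending: (1 + 0.291/2)^2 − 1 = 31.217%
The lowest effective annual rate is Prairie Lending at 31.217%.

Prairie Lending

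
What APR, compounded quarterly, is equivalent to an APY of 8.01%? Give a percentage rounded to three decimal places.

(1 + r/4)^4 − 1 = 0.0801, so 1 + r/4 = 1.0801^(1/4).
r/4 = 0.019450, so r = 0.077801 = 7.780%.

7.780%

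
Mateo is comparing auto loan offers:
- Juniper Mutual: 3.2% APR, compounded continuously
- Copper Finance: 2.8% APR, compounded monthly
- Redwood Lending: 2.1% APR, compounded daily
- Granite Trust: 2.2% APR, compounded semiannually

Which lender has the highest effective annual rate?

Juniper Mutual

Juniper Mutual: e^0.032 − 1 = 3.252%
Copper Finance: (1 + 0.028/12)^12 − 1 = 2.836%
Redwood Lending: (1 + 0.021/365)^365 − 1 = 2.122%
Granite Trust: (1 + 0.022/2)^2 − 1 = 2.212%
The highest effective annual rate is Juniper Mutual at 3.252%.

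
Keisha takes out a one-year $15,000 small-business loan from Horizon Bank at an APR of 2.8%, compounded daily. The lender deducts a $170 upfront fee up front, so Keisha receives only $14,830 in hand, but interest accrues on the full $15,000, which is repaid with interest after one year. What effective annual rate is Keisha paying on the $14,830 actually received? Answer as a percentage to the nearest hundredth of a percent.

Amount owed after one year: 15,000 × (1 + 0.028/365)^365 = 15,000 × 1.028395 = $15,425.92.
Effective rate on net proceeds: 15,425.92 / 14,830 − 1 = 0.040183 = 4.02%.

4.02%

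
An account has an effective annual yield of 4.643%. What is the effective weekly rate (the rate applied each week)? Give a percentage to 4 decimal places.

0.0873%

The per-week rate i satisfies (1 + i)^52 = 1 + 0.04643.
i = 1.04643^(1/52) − 1 = 0.0008732 = 0.0873%.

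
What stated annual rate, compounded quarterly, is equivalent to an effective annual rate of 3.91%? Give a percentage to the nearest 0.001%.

3.854%

(1 + r/4)^4 − 1 = 0.0391, so 1 + r/4 = 1.0391^(1/4).
r/4 = 0.009635, so r = 0.038539 = 3.854%.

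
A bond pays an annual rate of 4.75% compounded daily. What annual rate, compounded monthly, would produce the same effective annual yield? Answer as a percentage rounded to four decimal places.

4.7591%

EAR = (1 + 0.0475/365)^365 − 1 = 0.048643.
Solve (1 + r/12)^12 = 1.048643: r/12 = 1.048643^(1/12) − 1 = 0.003966, so r = 0.047591 = 4.7591%.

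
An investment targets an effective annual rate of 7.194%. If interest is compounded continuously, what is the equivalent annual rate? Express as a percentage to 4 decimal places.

Continuous: nominal r satisfies e^r − 1 = 0.07194.
r = ln(1 + 0.07194) = ln(1.07194) = 0.069470 = 6.9470%.

6.9470%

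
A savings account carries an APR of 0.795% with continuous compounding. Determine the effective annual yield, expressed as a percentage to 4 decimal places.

0.7982%

With continuous compounding, EAR = e^0.00795 − 1.
e^0.00795 = 1.007982, so EAR = 0.007982 = 0.7982%.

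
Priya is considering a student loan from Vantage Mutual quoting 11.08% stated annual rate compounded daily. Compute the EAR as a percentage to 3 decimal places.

EAR = (1 + 0.1108/365)^365 − 1.
= 1.117153 − 1 = 11.715%.

11.715%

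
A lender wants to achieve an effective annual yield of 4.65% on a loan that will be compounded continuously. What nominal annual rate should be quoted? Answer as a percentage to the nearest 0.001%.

4.545%

Continuous: nominal r satisfies e^r − 1 = 0.0465.
r = ln(1 + 0.0465) = ln(1.0465) = 0.045451 = 4.545%.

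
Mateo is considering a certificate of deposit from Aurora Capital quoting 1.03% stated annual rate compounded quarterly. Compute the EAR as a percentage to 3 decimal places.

1.034%

EAR = (1 + 0.0103/4)^4 − 1.
= (1 + 0.002575)^4 − 1 = 1.010340 − 1 = 1.034%.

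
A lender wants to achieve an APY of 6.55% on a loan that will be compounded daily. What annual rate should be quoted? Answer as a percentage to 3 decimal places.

(1 + r/365)^365 − 1 = 0.0655, so 1 + r/365 = 1.0655^(1/365).
r/365 = 0.000174, so r = 0.063450 = 6.345%.

6.345%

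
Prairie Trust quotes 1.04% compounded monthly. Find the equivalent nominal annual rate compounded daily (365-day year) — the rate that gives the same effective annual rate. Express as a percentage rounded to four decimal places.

EAR = (1 + 0.0104/12)^12 − 1 = 0.010450.
Solve (1 + r/365)^365 = 1.010450: r/365 = 1.010450^(1/365) − 1 = 0.000028, so r = 0.010396 = 1.0396%.

1.0396%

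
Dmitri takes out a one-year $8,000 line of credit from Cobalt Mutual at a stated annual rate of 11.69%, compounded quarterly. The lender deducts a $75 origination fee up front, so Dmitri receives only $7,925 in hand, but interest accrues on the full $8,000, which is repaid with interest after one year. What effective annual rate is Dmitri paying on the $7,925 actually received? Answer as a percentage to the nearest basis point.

Amount owed after one year: 8,000 × (1 + 0.1169/4)^4 = 8,000 × 1.122125 = $8,977.00.
Effective rate on net proceeds: 8,977.00 / 7,925 − 1 = 0.132745 = 13.27%.

13.27%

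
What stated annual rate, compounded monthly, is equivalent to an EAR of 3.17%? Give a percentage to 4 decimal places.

3.1249%

(1 + r/12)^12 − 1 = 0.0317, so 1 + r/12 = 1.0317^(1/12).
r/12 = 0.002604, so r = 0.031249 = 3.1249%.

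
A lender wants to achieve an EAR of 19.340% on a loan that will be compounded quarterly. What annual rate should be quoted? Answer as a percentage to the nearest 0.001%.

(1 + r/4)^4 − 1 = 0.19340, so 1 + r/4 = 1.19340^(1/4).
r/4 = 0.045193, so r = 0.180772 = 18.077%.

18.077%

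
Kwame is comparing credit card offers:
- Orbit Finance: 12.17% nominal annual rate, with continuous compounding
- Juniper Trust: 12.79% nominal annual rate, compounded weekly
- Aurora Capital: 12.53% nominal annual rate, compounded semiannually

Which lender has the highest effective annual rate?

Orbit Finance: e^0.1217 − 1 = 12.942%
Juniper Trust: (1 + 0.1279/52)^52 − 1 = 13.626%
Aurora Capital: (1 + 0.1253/2)^2 − 1 = 12.923%
The highest effective annual rate is Juniper Trust at 13.626%.

Juniper Trust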